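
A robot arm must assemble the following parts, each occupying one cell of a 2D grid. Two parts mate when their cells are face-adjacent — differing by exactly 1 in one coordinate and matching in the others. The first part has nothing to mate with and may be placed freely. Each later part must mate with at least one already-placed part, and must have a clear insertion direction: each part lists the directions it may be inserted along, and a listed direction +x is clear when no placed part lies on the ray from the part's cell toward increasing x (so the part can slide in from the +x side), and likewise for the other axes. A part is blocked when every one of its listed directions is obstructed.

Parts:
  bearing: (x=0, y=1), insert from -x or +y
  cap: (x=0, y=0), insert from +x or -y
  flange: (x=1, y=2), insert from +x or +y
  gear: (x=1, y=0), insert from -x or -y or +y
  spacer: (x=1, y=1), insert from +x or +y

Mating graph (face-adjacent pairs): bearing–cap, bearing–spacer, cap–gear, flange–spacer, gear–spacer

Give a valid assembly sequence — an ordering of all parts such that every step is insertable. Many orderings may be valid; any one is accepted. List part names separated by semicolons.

1. flange@(1, 2) [+x clear] — {flange}
2. spacer@(1, 1) [+x clear] — {flange, spacer}
3. bearing@(0, 1) [-x clear] — {bearing, flange, spacer}
4. cap@(0, 0) [+x clear] — {bearing, cap, flange, spacer}
5. gear@(1, 0) [-y clear] — {bearing, cap, flange, gear, spacer}

flange; spacer; bearing; cap; gear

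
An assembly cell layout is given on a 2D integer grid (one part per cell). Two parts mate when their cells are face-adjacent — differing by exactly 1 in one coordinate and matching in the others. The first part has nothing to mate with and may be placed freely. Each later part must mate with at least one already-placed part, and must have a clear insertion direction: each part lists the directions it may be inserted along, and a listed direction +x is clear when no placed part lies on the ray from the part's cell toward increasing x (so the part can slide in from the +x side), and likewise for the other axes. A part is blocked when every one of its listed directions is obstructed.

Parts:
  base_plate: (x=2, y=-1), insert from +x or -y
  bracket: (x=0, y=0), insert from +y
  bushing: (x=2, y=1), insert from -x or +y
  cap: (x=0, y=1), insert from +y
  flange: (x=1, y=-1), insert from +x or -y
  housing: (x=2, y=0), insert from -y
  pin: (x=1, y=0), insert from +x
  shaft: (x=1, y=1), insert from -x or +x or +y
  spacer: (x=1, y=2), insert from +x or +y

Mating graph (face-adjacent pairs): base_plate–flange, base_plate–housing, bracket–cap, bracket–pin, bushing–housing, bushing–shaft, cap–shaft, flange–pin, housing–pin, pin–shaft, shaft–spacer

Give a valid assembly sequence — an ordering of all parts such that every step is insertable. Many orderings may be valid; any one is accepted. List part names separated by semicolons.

spacer; shaft; pin; bracket; cap; flange; bushing; housing; base_plate

1. spacer@(1, 2) [+x clear] — {spacer}
2. shaft@(1, 1) [-x clear] — {shaft, spacer}
3. pin@(1, 0) [+x clear] — {pin, shaft, spacer}
4. bracket@(0, 0) [+y clear] — {bracket, pin, shaft, spacer}
5. cap@(0, 1) [+y clear] — {bracket, cap, pin, shaft, spacer}
6. flange@(1, -1) [+x clear] — {bracket, cap, flange, pin, shaft, spacer}
7. bushing@(2, 1) [+y clear] — {bracket, bushing, cap, flange, pin, shaft, spacer}
8. housing@(2, 0) [-y clear] — {bracket, bushing, cap, flange, housing, pin, shaft, spacer}
9. base_plate@(2, -1) [+x clear] — {base_plate, bracket, bushing, cap, flange, housing, pin, shaft, spacer}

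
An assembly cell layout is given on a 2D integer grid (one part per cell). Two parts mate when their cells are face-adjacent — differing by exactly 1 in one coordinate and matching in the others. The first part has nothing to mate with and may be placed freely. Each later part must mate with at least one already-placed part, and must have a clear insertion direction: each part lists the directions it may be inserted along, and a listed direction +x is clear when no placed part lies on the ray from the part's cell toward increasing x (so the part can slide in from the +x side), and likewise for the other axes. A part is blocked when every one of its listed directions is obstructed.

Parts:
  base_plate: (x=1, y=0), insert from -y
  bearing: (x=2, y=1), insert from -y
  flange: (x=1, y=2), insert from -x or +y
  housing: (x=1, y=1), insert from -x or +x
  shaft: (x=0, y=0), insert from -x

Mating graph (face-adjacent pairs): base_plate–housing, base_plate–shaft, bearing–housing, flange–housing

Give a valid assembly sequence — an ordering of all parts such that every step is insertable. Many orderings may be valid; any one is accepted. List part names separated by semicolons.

housing; bearing; base_plate; shaft; flange

1. housing@(1, 1) [-x clear] — {housing}
2. bearing@(2, 1) [-y clear] — {bearing, housing}
3. base_plate@(1, 0) [-y clear] — {base_plate, bearing, housing}
4. shaft@(0, 0) [-x clear] — {base_plate, bearing, housing, shaft}
5. flange@(1, 2) [-x clear] — {base_plate, bearing, flange, housing, shaft}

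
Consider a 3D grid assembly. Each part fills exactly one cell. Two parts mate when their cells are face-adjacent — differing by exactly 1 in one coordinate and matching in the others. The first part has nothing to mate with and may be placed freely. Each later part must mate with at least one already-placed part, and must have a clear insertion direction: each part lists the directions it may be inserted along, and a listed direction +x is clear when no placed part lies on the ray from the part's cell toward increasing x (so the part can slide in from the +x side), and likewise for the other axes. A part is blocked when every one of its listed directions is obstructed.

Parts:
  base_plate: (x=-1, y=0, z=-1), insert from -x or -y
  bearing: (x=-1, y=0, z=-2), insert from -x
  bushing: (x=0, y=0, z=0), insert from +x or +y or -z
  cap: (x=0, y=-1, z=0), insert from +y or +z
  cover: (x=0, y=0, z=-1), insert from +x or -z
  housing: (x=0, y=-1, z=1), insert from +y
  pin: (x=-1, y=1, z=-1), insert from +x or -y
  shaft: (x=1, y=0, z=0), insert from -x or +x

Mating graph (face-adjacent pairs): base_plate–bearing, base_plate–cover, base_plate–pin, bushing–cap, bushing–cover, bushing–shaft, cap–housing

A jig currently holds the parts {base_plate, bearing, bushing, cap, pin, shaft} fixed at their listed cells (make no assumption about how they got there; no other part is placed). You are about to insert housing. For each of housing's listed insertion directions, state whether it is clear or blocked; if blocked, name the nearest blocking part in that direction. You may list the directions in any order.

+y: ray from housing(0, -1, 1) has no placed part ⇒ clear

+y: clear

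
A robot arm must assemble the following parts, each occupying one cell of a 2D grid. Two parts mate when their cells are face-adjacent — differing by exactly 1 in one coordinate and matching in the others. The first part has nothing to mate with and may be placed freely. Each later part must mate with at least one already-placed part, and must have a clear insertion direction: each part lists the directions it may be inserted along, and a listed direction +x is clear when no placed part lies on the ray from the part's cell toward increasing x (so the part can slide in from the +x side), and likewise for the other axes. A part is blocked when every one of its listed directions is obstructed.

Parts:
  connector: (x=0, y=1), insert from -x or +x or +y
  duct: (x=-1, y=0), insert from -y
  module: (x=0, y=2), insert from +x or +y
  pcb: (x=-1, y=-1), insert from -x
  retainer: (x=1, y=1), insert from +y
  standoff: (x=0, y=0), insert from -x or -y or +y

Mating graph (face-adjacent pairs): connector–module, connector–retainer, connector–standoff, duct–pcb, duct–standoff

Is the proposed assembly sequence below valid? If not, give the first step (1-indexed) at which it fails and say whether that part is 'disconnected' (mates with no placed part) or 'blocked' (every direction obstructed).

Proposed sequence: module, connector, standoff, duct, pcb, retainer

1. module@(0, 2) [+x clear] — {module}
2. connector@(0, 1) [-x clear] — {connector, module}
3. standoff@(0, 0) [-x clear] — {connector, module, standoff}
4. duct@(-1, 0) [-y clear] — {connector, duct, module, standoff}
5. pcb@(-1, -1) [-x clear] — {connector, duct, module, pcb, standoff}
6. retainer@(1, 1) [+y clear] — {connector, duct, module, pcb, retainer, standoff}

Valid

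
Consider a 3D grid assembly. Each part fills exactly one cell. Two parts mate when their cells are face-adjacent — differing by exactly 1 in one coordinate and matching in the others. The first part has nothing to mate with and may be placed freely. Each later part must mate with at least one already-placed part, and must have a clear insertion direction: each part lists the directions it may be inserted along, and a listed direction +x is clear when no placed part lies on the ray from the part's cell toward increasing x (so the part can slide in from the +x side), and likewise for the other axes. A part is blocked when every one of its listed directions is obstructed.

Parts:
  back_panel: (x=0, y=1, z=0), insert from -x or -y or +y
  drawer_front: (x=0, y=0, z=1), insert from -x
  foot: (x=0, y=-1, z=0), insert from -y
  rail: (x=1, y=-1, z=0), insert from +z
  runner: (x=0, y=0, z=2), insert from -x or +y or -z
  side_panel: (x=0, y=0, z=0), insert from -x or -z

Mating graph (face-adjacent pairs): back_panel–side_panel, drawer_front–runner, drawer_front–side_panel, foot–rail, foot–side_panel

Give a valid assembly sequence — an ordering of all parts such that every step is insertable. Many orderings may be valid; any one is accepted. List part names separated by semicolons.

drawer_front; runner; side_panel; back_panel; foot; rail

1. drawer_front@(0, 0, 1) [-x clear] — {drawer_front}
2. runner@(0, 0, 2) [-x clear] — {drawer_front, runner}
3. side_panel@(0, 0, 0) [-x clear] — {drawer_front, runner, side_panel}
4. back_panel@(0, 1, 0) [-x clear] — {back_panel, drawer_front, runner, side_panel}
5. foot@(0, -1, 0) [-y clear] — {back_panel, drawer_front, foot, runner, side_panel}
6. rail@(1, -1, 0) [+z clear] — {back_panel, drawer_front, foot, rail, runner, side_panel}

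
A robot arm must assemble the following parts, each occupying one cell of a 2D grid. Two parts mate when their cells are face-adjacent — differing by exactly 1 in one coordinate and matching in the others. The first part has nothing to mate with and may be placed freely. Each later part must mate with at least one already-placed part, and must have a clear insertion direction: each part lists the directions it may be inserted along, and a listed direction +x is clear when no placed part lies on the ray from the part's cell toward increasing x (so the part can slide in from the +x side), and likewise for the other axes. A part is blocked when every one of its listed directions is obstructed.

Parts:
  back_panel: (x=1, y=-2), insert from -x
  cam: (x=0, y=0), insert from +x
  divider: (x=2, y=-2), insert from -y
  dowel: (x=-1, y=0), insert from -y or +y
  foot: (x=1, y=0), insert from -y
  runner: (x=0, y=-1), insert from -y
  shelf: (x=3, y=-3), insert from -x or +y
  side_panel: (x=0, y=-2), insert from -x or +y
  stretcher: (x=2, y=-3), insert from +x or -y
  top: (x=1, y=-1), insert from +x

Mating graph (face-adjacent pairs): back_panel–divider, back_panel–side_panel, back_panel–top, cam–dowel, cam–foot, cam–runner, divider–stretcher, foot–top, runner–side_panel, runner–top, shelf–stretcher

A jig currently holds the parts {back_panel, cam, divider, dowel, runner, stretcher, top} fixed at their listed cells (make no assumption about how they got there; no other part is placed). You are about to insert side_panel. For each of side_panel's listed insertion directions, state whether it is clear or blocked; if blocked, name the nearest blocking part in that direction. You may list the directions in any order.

-x: ray from side_panel(0, -2) has no placed part ⇒ clear
+y: nearest on ray is runner@(0, -1) ⇒ blocked

+y: blocked by runner; -x: clear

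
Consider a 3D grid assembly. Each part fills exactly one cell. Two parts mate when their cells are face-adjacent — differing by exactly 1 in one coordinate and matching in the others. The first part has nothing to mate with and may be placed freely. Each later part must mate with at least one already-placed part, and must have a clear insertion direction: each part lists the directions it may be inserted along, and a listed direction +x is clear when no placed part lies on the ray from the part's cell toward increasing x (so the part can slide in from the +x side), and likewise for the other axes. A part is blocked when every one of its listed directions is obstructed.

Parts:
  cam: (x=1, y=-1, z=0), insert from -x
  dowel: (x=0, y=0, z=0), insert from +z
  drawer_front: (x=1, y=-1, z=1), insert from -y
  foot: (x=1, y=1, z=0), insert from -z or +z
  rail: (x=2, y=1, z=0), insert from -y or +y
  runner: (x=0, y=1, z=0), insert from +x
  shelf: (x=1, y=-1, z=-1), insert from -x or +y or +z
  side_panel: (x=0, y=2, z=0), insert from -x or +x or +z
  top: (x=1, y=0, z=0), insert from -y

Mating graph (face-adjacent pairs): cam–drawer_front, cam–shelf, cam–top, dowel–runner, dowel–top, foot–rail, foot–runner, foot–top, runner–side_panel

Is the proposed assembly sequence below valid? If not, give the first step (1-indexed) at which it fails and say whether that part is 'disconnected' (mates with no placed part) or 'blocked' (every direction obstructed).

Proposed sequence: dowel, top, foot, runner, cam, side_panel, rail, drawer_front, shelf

1. dowel@(0, 0, 0) [+z clear] — {dowel}
2. top@(1, 0, 0) [-y clear] — {dowel, top}
3. foot@(1, 1, 0) [-z clear] — {dowel, foot, top}
4. runner@(0, 1, 0) — +x all obstructed ⇒ blocked

Invalid at step 4 (blocked)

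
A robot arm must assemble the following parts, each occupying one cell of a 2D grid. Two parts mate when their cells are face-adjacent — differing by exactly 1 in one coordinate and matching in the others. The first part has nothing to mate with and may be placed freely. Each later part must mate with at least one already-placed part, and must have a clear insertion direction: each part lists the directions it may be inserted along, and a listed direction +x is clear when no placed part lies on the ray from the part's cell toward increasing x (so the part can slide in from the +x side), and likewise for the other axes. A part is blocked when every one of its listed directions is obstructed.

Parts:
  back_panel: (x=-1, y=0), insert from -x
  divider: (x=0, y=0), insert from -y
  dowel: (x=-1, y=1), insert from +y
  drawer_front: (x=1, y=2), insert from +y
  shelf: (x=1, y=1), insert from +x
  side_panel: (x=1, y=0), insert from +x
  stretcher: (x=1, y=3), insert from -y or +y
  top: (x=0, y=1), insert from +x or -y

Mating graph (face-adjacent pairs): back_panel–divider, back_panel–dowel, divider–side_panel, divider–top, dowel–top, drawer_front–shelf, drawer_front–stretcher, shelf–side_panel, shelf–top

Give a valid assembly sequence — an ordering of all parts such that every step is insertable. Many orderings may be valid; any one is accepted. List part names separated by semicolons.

shelf; top; drawer_front; divider; dowel; back_panel; stretcher; side_panel

1. shelf@(1, 1) [+x clear] — {shelf}
2. top@(0, 1) [-y clear] — {shelf, top}
3. drawer_front@(1, 2) [+y clear] — {drawer_front, shelf, top}
4. divider@(0, 0) [-y clear] — {divider, drawer_front, shelf, top}
5. dowel@(-1, 1) [+y clear] — {divider, dowel, drawer_front, shelf, top}
6. back_panel@(-1, 0) [-x clear] — {back_panel, divider, dowel, drawer_front, shelf, top}
7. stretcher@(1, 3) [+y clear] — {back_panel, divider, dowel, drawer_front, shelf, stretcher, top}
8. side_panel@(1, 0) [+x clear] — {back_panel, divider, dowel, drawer_front, shelf, side_panel, stretcher, top}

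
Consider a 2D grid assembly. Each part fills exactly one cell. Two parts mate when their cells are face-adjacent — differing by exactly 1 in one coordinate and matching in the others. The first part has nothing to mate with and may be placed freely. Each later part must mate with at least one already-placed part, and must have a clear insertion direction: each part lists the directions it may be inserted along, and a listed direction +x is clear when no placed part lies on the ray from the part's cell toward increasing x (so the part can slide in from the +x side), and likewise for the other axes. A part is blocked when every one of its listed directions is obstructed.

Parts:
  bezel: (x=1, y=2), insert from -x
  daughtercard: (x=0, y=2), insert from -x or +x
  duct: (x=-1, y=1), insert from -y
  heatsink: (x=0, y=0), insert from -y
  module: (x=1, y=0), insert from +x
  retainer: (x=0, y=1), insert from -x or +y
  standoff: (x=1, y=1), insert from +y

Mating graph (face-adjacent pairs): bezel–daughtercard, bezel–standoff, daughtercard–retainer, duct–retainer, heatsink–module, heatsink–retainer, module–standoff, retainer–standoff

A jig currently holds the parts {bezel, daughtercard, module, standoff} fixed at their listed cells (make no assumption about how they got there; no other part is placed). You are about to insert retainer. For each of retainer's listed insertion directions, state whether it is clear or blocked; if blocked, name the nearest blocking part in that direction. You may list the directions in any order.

-x: ray from retainer(0, 1) has no placed part ⇒ clear
+y: nearest on ray is daughtercard@(0, 2) ⇒ blocked

+y: blocked by daughtercard; -x: clear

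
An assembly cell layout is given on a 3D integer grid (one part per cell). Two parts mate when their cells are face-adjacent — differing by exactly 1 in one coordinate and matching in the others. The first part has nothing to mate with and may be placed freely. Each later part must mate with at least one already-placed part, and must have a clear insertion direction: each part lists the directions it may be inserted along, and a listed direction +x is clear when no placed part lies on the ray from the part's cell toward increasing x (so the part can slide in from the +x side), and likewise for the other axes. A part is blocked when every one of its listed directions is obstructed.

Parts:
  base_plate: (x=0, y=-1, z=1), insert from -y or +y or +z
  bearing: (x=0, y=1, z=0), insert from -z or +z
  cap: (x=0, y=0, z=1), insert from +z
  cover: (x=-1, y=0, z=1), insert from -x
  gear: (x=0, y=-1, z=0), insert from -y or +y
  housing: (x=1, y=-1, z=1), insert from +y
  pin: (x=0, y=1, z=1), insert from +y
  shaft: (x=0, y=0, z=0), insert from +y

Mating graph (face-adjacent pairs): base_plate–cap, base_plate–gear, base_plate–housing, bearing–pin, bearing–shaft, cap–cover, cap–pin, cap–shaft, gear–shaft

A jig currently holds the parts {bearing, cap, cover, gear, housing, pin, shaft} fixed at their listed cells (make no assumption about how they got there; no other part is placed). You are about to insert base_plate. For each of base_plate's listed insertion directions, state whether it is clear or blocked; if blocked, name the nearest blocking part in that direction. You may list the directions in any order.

-y: ray from base_plate(0, -1, 1) has no placed part ⇒ clear
+y: nearest on ray is cap@(0, 0, 1) ⇒ blocked
+z: ray from base_plate(0, -1, 1) has no placed part ⇒ clear

+y: blocked by cap; +z: clear; -y: clear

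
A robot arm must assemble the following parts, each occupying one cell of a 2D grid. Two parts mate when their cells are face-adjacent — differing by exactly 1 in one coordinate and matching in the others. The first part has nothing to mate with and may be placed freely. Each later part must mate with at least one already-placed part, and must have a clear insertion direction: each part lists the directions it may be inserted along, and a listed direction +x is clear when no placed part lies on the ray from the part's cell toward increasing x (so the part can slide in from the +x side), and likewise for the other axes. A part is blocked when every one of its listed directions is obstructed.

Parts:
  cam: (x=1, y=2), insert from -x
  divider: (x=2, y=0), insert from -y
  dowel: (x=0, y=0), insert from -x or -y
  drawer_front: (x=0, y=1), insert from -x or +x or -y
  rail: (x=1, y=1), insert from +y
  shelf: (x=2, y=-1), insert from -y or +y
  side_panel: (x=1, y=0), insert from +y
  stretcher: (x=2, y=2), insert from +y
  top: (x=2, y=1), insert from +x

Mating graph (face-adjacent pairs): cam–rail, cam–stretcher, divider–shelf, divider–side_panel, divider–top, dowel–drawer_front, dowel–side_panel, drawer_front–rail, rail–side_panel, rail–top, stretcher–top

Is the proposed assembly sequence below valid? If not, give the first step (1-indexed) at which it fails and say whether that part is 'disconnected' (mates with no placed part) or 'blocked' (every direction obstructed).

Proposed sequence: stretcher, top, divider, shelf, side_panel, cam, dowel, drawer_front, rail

Invalid at step 9 (blocked)

1. stretcher@(2, 2) [+y clear] — {stretcher}
2. top@(2, 1) [+x clear] — {stretcher, top}
3. divider@(2, 0) [-y clear] — {divider, stretcher, top}
4. shelf@(2, -1) [-y clear] — {divider, shelf, stretcher, top}
5. side_panel@(1, 0) [+y clear] — {divider, shelf, side_panel, stretcher, top}
6. cam@(1, 2) [-x clear] — {cam, divider, shelf, side_panel, stretcher, top}
7. dowel@(0, 0) [-x clear] — {cam, divider, dowel, shelf, side_panel, stretcher, top}
8. drawer_front@(0, 1) [-x clear] — {cam, divider, dowel, drawer_front, shelf, side_panel, stretcher, top}
9. rail@(1, 1) — +y all obstructed ⇒ blocked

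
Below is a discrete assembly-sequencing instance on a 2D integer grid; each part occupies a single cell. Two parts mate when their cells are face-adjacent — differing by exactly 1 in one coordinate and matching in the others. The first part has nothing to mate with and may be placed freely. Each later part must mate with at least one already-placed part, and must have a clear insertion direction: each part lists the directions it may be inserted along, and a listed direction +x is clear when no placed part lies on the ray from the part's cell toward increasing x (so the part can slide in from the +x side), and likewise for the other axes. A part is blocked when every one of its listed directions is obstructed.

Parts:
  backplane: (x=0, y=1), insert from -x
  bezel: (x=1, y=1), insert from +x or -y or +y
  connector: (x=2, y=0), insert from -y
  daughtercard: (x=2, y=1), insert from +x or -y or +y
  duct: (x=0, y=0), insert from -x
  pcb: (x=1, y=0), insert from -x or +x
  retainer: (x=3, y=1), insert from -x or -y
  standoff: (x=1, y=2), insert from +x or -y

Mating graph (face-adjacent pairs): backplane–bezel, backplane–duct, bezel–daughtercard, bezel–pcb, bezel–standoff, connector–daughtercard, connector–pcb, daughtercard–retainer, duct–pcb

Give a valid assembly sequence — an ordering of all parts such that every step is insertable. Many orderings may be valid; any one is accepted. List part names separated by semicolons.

standoff; bezel; pcb; backplane; daughtercard; retainer; connector; duct

1. standoff@(1, 2) [+x clear] — {standoff}
2. bezel@(1, 1) [+x clear] — {bezel, standoff}
3. pcb@(1, 0) [-x clear] — {bezel, pcb, standoff}
4. backplane@(0, 1) [-x clear] — {backplane, bezel, pcb, standoff}
5. daughtercard@(2, 1) [+x clear] — {backplane, bezel, daughtercard, pcb, standoff}
6. retainer@(3, 1) [-y clear] — {backplane, bezel, daughtercard, pcb, retainer, standoff}
7. connector@(2, 0) [-y clear] — {backplane, bezel, connector, daughtercard, pcb, retainer, standoff}
8. duct@(0, 0) [-x clear] — {backplane, bezel, connector, daughtercard, duct, pcb, retainer, standoff}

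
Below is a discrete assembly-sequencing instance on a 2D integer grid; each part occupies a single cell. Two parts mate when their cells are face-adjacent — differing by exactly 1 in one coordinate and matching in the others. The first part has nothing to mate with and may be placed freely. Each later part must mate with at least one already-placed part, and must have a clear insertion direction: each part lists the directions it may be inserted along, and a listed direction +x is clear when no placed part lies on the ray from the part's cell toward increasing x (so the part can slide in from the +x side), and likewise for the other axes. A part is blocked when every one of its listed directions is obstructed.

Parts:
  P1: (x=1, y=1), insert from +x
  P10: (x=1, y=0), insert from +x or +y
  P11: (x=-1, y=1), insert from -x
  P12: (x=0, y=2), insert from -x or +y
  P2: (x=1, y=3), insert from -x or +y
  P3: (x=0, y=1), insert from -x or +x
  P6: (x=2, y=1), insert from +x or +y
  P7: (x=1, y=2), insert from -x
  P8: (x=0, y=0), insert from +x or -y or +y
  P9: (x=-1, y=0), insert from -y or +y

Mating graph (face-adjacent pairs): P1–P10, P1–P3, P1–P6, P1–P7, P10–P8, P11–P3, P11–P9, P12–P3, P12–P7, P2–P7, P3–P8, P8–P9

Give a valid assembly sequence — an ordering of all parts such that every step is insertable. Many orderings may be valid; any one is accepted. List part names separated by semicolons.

1. P7@(1, 2) [-x clear] — {P7}
2. P1@(1, 1) [+x clear] — {P1, P7}
3. P6@(2, 1) [+x clear] — {P1, P6, P7}
4. P10@(1, 0) [+x clear] — {P1, P10, P6, P7}
5. P8@(0, 0) [-y clear] — {P1, P10, P6, P7, P8}
6. P12@(0, 2) [-x clear] — {P1, P10, P12, P6, P7, P8}
7. P9@(-1, 0) [-y clear] — {P1, P10, P12, P6, P7, P8, P9}
8. P3@(0, 1) [-x clear] — {P1, P10, P12, P3, P6, P7, P8, P9}
9. P11@(-1, 1) [-x clear] — {P1, P10, P11, P12, P3, P6, P7, P8, P9}
10. P2@(1, 3) [-x clear] — {P1, P10, P11, P12, P2, P3, P6, P7, P8, P9}

P7; P1; P6; P10; P8; P12; P9; P3; P11; P2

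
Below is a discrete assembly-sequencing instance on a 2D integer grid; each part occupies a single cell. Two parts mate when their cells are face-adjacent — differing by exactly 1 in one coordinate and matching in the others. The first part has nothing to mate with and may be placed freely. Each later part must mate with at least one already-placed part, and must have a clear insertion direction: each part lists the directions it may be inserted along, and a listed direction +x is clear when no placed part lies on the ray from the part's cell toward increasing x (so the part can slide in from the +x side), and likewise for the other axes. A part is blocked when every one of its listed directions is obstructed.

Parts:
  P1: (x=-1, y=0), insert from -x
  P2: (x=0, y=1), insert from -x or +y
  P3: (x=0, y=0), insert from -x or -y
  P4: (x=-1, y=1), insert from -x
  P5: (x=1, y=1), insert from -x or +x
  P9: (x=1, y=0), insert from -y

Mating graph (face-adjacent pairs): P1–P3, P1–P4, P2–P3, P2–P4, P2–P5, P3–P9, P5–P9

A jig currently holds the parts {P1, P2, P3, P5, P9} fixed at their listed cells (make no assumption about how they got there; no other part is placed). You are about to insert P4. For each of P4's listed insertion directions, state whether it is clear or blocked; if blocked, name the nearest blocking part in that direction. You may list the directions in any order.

-x: clear

-x: ray from P4(-1, 1) has no placed part ⇒ clear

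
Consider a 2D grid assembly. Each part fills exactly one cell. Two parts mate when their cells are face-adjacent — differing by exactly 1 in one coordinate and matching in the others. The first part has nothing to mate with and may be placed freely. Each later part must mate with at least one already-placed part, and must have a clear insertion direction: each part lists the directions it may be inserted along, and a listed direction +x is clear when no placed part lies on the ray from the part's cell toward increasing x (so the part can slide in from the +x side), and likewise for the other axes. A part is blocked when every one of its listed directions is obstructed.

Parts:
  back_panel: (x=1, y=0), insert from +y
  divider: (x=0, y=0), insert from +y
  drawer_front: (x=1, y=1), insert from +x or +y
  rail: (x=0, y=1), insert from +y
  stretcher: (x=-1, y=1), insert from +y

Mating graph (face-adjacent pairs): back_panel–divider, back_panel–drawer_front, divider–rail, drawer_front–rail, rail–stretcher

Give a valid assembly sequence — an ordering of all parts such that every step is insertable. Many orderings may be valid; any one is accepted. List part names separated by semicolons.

1. divider@(0, 0) [+y clear] — {divider}
2. rail@(0, 1) [+y clear] — {divider, rail}
3. stretcher@(-1, 1) [+y clear] — {divider, rail, stretcher}
4. back_panel@(1, 0) [+y clear] — {back_panel, divider, rail, stretcher}
5. drawer_front@(1, 1) [+x clear] — {back_panel, divider, drawer_front, rail, stretcher}

divider; rail; stretcher; back_panel; drawer_front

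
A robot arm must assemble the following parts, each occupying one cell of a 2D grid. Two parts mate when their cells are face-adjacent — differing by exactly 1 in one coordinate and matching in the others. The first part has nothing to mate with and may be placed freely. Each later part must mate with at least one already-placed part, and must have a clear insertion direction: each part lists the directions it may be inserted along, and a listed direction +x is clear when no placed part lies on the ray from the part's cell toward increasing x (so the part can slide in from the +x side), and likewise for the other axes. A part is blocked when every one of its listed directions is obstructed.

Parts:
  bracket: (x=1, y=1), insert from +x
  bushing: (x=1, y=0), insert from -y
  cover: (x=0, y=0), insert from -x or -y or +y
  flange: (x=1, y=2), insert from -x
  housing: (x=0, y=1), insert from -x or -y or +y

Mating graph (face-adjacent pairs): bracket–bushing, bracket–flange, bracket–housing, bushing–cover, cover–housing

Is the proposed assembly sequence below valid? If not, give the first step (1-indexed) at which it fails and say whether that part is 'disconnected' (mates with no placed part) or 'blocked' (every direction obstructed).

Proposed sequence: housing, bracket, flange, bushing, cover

Valid

1. housing@(0, 1) [-x clear] — {housing}
2. bracket@(1, 1) [+x clear] — {bracket, housing}
3. flange@(1, 2) [-x clear] — {bracket, flange, housing}
4. bushing@(1, 0) [-y clear] — {bracket, bushing, flange, housing}
5. cover@(0, 0) [-x clear] — {bracket, bushing, cover, flange, housing}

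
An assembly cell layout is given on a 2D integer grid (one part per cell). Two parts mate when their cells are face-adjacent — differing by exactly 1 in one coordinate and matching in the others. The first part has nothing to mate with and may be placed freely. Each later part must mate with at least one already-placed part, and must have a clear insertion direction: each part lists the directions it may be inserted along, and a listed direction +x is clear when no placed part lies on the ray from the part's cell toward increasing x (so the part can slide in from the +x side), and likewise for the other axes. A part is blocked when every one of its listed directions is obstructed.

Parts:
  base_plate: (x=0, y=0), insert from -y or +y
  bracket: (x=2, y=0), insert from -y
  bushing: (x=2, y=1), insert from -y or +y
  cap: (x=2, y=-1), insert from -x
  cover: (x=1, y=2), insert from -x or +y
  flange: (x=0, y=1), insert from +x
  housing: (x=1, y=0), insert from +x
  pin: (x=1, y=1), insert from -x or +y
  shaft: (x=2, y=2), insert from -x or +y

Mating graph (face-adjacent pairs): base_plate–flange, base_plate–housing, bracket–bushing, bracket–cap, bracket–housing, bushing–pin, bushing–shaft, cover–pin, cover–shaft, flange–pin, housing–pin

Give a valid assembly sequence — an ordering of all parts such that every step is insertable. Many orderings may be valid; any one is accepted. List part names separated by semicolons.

1. base_plate@(0, 0) [-y clear] — {base_plate}
2. housing@(1, 0) [+x clear] — {base_plate, housing}
3. bracket@(2, 0) [-y clear] — {base_plate, bracket, housing}
4. cap@(2, -1) [-x clear] — {base_plate, bracket, cap, housing}
5. flange@(0, 1) [+x clear] — {base_plate, bracket, cap, flange, housing}
6. bushing@(2, 1) [+y clear] — {base_plate, bracket, bushing, cap, flange, housing}
7. shaft@(2, 2) [-x clear] — {base_plate, bracket, bushing, cap, flange, housing, shaft}
8. pin@(1, 1) [+y clear] — {base_plate, bracket, bushing, cap, flange, housing, pin, shaft}
9. cover@(1, 2) [-x clear] — {base_plate, bracket, bushing, cap, cover, flange, housing, pin, shaft}

base_plate; housing; bracket; cap; flange; bushing; shaft; pin; cover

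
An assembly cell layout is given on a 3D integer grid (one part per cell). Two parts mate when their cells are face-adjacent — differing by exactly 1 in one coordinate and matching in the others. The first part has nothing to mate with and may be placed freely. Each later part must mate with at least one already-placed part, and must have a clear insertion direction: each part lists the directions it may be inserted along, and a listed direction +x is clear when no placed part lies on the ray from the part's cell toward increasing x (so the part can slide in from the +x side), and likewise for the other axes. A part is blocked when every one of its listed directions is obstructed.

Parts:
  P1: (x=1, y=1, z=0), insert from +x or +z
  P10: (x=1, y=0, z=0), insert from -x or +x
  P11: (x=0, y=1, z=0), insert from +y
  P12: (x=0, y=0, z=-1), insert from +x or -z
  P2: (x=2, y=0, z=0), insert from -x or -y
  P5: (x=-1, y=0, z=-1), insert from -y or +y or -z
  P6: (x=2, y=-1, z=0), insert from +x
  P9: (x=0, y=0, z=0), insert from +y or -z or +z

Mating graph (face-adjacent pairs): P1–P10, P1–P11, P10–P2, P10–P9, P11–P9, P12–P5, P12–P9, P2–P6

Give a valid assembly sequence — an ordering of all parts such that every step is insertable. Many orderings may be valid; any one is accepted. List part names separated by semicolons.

P12; P9; P11; P1; P10; P2; P6; P5

1. P12@(0, 0, -1) [+x clear] — {P12}
2. P9@(0, 0, 0) [+y clear] — {P12, P9}
3. P11@(0, 1, 0) [+y clear] — {P11, P12, P9}
4. P1@(1, 1, 0) [+x clear] — {P1, P11, P12, P9}
5. P10@(1, 0, 0) [+x clear] — {P1, P10, P11, P12, P9}
6. P2@(2, 0, 0) [-y clear] — {P1, P10, P11, P12, P2, P9}
7. P6@(2, -1, 0) [+x clear] — {P1, P10, P11, P12, P2, P6, P9}
8. P5@(-1, 0, -1) [-y clear] — {P1, P10, P11, P12, P2, P5, P6, P9}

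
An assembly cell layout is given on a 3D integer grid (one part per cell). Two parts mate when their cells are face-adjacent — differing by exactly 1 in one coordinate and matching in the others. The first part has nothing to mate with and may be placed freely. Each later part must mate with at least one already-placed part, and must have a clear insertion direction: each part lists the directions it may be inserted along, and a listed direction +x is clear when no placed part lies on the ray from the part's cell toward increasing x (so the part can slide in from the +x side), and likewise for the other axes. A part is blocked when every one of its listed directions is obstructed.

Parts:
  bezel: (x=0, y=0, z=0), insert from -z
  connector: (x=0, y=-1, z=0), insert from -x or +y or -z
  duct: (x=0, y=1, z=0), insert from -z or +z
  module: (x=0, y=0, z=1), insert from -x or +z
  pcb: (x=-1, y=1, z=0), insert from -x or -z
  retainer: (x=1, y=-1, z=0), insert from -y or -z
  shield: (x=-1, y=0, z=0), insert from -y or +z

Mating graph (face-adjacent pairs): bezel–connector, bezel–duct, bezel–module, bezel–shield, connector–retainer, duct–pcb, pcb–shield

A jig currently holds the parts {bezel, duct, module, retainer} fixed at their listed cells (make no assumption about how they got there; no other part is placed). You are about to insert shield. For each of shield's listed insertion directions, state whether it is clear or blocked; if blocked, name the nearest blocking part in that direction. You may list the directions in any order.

-y: ray from shield(-1, 0, 0) has no placed part ⇒ clear
+z: ray from shield(-1, 0, 0) has no placed part ⇒ clear

+z: clear; -y: clear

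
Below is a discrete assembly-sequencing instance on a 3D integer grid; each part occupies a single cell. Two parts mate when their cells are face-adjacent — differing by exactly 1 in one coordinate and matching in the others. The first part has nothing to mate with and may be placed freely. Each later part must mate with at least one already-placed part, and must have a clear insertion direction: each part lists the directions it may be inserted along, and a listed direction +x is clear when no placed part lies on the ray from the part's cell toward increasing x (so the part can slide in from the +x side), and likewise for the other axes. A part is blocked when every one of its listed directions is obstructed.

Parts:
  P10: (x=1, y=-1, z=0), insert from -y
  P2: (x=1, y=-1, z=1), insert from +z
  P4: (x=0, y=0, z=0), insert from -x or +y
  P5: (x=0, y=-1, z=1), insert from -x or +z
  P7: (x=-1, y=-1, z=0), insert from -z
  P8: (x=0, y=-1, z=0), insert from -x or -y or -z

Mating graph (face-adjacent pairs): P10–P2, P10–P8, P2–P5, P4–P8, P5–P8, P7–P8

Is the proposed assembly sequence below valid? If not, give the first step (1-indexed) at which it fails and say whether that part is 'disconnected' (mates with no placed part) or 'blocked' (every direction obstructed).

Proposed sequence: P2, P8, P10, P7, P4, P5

Invalid at step 2 (disconnected)

1. P2@(1, -1, 1) [+z clear] — {P2}
2. P8@(0, -1, 0) — no placed neighbour ⇒ disconnected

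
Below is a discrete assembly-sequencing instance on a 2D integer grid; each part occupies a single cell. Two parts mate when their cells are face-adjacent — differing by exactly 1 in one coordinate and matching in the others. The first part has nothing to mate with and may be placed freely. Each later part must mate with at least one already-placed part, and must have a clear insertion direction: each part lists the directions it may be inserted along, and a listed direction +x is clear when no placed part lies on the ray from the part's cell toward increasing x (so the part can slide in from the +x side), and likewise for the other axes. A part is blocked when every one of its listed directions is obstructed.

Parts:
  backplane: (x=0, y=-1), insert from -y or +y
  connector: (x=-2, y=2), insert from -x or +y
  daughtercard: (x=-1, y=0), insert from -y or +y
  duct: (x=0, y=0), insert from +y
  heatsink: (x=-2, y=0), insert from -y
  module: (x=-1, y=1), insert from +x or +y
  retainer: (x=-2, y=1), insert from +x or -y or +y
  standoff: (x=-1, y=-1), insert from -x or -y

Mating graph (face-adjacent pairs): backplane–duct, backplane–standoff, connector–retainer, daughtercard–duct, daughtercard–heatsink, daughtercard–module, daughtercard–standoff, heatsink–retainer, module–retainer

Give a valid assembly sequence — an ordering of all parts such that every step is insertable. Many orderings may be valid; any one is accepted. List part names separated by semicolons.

retainer; module; daughtercard; duct; connector; standoff; heatsink; backplane

1. retainer@(-2, 1) [+x clear] — {retainer}
2. module@(-1, 1) [+x clear] — {module, retainer}
3. daughtercard@(-1, 0) [-y clear] — {daughtercard, module, retainer}
4. duct@(0, 0) [+y clear] — {daughtercard, duct, module, retainer}
5. connector@(-2, 2) [-x clear] — {connector, daughtercard, duct, module, retainer}
6. standoff@(-1, -1) [-x clear] — {connector, daughtercard, duct, module, retainer, standoff}
7. heatsink@(-2, 0) [-y clear] — {connector, daughtercard, duct, heatsink, module, retainer, standoff}
8. backplane@(0, -1) [-y clear] — {backplane, connector, daughtercard, duct, heatsink, module, retainer, standoff}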